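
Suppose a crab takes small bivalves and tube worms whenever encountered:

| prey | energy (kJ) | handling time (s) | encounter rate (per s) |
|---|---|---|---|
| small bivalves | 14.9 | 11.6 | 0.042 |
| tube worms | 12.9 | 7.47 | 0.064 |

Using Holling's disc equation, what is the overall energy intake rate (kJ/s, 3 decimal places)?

R = Σλ_iE_i / (1 + Σλ_ih_i)
Numerator: 0.042×14.9 + 0.064×12.9 = 1.451
Denominator: 1 + 0.042×11.6 + 0.064×7.47 = 1.965
R = 1.451/1.965 = 0.7385 kJ/s

0.739 kJ/s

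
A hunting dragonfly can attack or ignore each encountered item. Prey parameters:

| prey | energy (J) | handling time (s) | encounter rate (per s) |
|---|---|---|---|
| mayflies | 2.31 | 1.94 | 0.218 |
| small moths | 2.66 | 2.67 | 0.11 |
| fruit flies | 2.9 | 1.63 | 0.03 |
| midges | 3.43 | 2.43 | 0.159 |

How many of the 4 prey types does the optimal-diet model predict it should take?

4

Profitabilities (E/h, J/s): fruit flies 1.78, midges 1.41, mayflies 1.19, small moths 0.996. Add prey in this order while the next type's profitability exceeds the intake rate on those already taken.
Rate on top 1: 0.08294. midges: 1.41 > 0.08294 → include.
Rate on top 2: 0.4406. mayflies: 1.19 > 0.4406 → include.
Rate on top 3: 0.6113. small moths: 0.996 > 0.6113 → include.
Optimal diet: fruit flies, midges, mayflies, small moths — 4 of 4 types.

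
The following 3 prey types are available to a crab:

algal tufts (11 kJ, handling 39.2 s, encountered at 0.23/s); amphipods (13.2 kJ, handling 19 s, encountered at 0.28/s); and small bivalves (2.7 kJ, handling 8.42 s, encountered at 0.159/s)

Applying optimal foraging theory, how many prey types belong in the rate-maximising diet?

1

Profitabilities (E/h, kJ/s): amphipods 0.695, small bivalves 0.321, algal tufts 0.281. Add prey in this order while the next type's profitability exceeds the intake rate on those already taken.
Rate on top 1: 0.5848. small bivalves: 0.321 < 0.5848 → exclude; stop.
Optimal diet: amphipods — 1 of 3 types.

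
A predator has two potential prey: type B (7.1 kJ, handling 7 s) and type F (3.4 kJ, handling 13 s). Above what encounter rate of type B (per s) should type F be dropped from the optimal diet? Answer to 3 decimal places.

0.050 per s

The zero-one rule: include type F iff E₂/h₂ > λE₁/(1+λh₁). Equality gives the switch point.
λE₁h₂ = E₂ + λE₂h₁ ⇒ λ = E₂/(E₁h₂ − E₂h₁) = 3.4/(92.3 − 23.8) = 0.04964 per s.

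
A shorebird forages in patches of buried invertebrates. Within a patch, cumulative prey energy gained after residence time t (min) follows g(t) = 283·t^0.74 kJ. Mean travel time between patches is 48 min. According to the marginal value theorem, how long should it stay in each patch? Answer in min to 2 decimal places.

136.62 min

Optimal t* satisfies g'(t*) = g(t*)/(T + t*).
g'(t) = 0.74·283·t^-0.26. Setting 0.74·283·t^-0.26 = 283·t^0.74/(48+t) gives 0.74(48+t) = t, so 0.26·t = 0.74×48.
t* = 0.74×48/0.26 = 136.6 min.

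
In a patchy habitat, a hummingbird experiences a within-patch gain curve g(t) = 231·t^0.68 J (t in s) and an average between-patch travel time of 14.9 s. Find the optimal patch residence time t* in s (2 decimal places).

By the marginal value theorem, leave when the instantaneous gain rate g'(t) equals the habitat-wide average g(t)/(T + t).
g'(t) = 0.68·231·t^-0.32. Setting 0.68·231·t^-0.32 = 231·t^0.68/(14.9+t) gives 0.68(14.9+t) = t, so 0.32·t = 0.68×14.9.
t* = 0.68×14.9/0.32 = 31.66 s.

31.66 s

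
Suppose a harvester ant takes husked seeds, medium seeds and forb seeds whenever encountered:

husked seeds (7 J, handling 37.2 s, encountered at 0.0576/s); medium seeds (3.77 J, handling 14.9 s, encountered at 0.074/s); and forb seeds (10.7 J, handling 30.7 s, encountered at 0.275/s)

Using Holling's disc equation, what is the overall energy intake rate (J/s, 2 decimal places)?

R = Σλ_iE_i / (1 + Σλ_ih_i)
Numerator: 0.0576×7 + 0.074×3.77 + 0.275×10.7 = 3.625
Denominator: 1 + 0.0576×37.2 + 0.074×14.9 + 0.275×30.7 = 12.69
R = 3.625/12.69 = 0.2857 J/s

0.29 J/s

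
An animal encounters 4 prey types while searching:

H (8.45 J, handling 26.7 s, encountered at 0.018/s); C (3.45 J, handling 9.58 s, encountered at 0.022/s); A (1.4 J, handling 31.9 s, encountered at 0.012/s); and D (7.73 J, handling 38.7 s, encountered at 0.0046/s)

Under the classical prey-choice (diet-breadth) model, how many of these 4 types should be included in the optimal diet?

3

E/h in descending order: C 0.36, H 0.316, D 0.2, A 0.0439 J/s. The optimal diet is the largest prefix of this list for which every included type satisfies E_i/h_i > R on the types above it.
Rate on top 1: 0.06269. H: 0.316 > 0.06269 → include.
Rate on top 2: 0.1348. D: 0.2 > 0.1348 → include.
Rate on top 3: 0.141. A: 0.0439 < 0.141 → exclude; stop.
Optimal diet: C, H, D — 3 of 4 types.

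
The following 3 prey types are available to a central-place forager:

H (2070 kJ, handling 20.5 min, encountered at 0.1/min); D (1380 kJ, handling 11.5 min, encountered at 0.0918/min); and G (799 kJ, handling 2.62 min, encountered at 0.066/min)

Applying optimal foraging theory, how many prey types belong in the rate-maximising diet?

Profitabilities (E/h, kJ/min): G 305, D 120, H 101. Add prey in this order while the next type's profitability exceeds the intake rate on those already taken.
Rate on top 1: 44.96. D: 120 > 44.96 → include.
Rate on top 2: 80.51. H: 101 > 80.51 → include.
Optimal diet: G, D, H — 3 of 3 types.

3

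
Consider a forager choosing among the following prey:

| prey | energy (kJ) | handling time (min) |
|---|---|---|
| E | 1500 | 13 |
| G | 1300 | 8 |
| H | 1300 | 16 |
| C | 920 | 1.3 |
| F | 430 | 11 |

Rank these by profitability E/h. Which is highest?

Profitability E/h (kJ/min): E = 1500/13 = 115, G = 1300/8 = 162, H = 1300/16 = 81.2, C = 920/1.3 = 708, F = 430/11 = 39.1.
Ranked: C > G > E > H > F.

C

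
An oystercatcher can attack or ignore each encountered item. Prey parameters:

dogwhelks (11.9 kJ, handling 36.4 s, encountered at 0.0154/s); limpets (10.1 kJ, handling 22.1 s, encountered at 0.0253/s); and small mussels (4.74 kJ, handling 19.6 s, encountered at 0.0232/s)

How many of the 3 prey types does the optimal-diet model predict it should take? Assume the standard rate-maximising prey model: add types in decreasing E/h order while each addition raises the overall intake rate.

E/h in descending order: limpets 0.457, dogwhelks 0.327, small mussels 0.242 kJ/s. The optimal diet is the largest prefix of this list for which every included type satisfies E_i/h_i > R on the types above it.
Rate on top 1: 0.1639. dogwhelks: 0.327 > 0.1639 → include.
Rate on top 2: 0.207. small mussels: 0.242 > 0.207 → include.
Optimal diet: limpets, dogwhelks, small mussels — 3 of 3 types.

3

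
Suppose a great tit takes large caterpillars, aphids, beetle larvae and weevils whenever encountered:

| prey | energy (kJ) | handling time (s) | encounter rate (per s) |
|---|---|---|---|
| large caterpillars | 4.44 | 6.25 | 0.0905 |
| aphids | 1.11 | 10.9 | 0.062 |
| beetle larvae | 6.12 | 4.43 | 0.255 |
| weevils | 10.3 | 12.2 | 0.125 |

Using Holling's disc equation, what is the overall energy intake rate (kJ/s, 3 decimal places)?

0.678 kJ/s

Energy encountered per unit search time: 0.0905×4.44 + 0.062×1.11 + 0.255×6.12 + 0.125×10.3 = 3.319 kJ/s.
Handling time per unit search time: 0.0905×6.25 + 0.062×10.9 + 0.255×4.43 + 0.125×12.2 = 3.896.
Rate = 3.319/(1 + 3.896) = 0.6778 kJ/s.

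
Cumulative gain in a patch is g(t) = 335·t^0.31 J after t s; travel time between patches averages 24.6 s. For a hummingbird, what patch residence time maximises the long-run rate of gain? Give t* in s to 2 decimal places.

11.05 s

By the marginal value theorem, leave when the instantaneous gain rate g'(t) equals the habitat-wide average g(t)/(T + t).
g'(t) = 0.31·335·t^-0.69. Setting 0.31·335·t^-0.69 = 335·t^0.31/(24.6+t) gives 0.31(24.6+t) = t, so 0.69·t = 0.31×24.6.
t* = 0.31×24.6/0.69 = 11.05 s.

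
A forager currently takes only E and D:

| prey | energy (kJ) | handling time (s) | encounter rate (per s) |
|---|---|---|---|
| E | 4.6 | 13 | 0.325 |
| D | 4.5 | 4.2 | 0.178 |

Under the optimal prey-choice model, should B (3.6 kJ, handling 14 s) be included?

No

On E and D alone, R = ΣλE/(1+Σλh) = 2.296/5.973 = 0.3844 kJ/s.
B: E/h = 3.6/14 = 0.2571 kJ/s.
Since 0.2571 < R, time spent handling B is better spent searching.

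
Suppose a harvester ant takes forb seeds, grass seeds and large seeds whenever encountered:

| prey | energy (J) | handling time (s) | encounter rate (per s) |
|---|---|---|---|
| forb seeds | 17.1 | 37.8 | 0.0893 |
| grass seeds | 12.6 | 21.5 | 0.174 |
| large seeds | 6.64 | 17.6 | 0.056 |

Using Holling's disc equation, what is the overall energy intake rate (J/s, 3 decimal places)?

0.449 J/s

Energy encountered per unit search time: 0.0893×17.1 + 0.174×12.6 + 0.056×6.64 = 4.091 J/s.
Handling time per unit search time: 0.0893×37.8 + 0.174×21.5 + 0.056×17.6 = 8.102.
Rate = 4.091/(1 + 8.102) = 0.4495 J/s.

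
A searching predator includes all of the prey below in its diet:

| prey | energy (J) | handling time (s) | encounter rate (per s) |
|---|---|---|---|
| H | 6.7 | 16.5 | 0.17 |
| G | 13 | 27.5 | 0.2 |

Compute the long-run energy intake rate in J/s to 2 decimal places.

R = Σλ_iE_i / (1 + Σλ_ih_i)
Numerator: 0.17×6.7 + 0.2×13 = 3.739
Denominator: 1 + 0.17×16.5 + 0.2×27.5 = 9.305
R = 3.739/9.305 = 0.4018 J/s

0.40 J/s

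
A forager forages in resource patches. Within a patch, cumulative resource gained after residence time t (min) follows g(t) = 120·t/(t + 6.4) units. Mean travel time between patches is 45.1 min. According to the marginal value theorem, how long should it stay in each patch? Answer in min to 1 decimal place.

Optimal t* satisfies g'(t*) = g(t*)/(T + t*).
g'(t) = 120·6.4/(t + 6.4)². Setting 120·6.4/(t+6.4)² = 120t/[(t+6.4)(45.1+t)] gives 6.4(45.1+t) = t(t+6.4), so t² = 6.4×45.1 = 288.6.
t* = √288.6 = 16.99 min.

17.0 min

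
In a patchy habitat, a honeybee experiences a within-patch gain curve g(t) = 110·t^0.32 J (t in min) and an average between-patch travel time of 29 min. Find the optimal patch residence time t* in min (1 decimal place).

By the marginal value theorem, leave when the instantaneous gain rate g'(t) equals the habitat-wide average g(t)/(T + t).
g'(t) = 0.32·110·t^-0.68. Setting 0.32·110·t^-0.68 = 110·t^0.32/(29+t) gives 0.32(29+t) = t, so 0.68·t = 0.32×29.
t* = 0.32×29/0.68 = 13.65 min.

13.6 min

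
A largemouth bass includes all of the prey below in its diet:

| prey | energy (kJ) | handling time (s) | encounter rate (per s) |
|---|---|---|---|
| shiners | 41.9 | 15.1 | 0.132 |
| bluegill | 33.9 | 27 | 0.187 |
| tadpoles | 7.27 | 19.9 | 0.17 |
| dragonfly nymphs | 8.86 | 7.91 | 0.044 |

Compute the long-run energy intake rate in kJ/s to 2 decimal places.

1.15 kJ/s

R = (0.132×41.9 + 0.187×33.9 + 0.17×7.27 + 0.044×8.86) / (1 + 0.132×15.1 + 0.187×27 + 0.17×19.9 + 0.044×7.91) = 13.5/11.77 = 1.146 kJ/s.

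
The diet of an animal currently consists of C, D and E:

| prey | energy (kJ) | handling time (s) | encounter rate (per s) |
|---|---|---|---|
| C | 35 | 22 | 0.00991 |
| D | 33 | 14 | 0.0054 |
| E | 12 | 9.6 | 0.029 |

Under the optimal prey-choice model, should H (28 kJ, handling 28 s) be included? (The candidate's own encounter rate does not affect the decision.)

Intake rate on the current diet: R = (0.00991×35 + 0.0054×33 + 0.029×12) / (1 + 0.00991×22 + 0.0054×14 + 0.029×9.6) = 0.873/1.572 = 0.5554 kJ/s.
Profitability of H: 28/28 = 1 kJ/s.
1 > 0.5554, so adding H raises the average — include it.

Yes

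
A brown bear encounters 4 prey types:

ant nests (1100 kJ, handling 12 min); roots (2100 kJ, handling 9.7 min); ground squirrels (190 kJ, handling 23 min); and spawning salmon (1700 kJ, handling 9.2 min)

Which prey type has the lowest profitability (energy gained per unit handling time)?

In descending order of E/h:
roots: 2100/9.7 = 216 kJ/min
spawning salmon: 1700/9.2 = 185 kJ/min
ant nests: 1100/12 = 91.7 kJ/min
ground squirrels: 190/23 = 8.26 kJ/min

ground squirrels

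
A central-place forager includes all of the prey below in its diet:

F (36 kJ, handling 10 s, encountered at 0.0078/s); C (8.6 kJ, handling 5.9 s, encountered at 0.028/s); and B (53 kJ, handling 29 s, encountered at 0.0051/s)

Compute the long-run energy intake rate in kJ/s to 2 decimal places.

R = (0.0078×36 + 0.028×8.6 + 0.0051×53) / (1 + 0.0078×10 + 0.028×5.9 + 0.0051×29) = 0.7919/1.391 = 0.5693 kJ/s.

0.57 kJ/s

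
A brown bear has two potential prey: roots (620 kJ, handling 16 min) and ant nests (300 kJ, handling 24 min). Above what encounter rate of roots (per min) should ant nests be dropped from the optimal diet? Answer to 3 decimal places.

0.030 per min

At the threshold, the rate on roots alone equals the profitability of ant nests: λ·620/(1 + λ·16) = 300/24 = 12.5.
Rearranging, λ(620 − 12.5×16) = 12.5, so λ = 12.5/420 = 0.02976 per min.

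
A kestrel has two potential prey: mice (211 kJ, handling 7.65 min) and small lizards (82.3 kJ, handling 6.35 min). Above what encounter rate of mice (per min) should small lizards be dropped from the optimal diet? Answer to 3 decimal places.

Drop small lizards once their profitability E₂/h₂ falls below the rate achievable on mice alone: E₂/h₂ = λE₁/(1 + λh₁).
Solve for λ: λE₁h₂ = E₂(1 + λh₁) → λ(E₁h₂ − E₂h₁) = E₂ → λ = E₂/(E₁h₂ − E₂h₁).
λ = 82.3/(211×6.35 − 82.3×7.65) = 82.3/710.3 = 0.1159 per min.

0.116 per min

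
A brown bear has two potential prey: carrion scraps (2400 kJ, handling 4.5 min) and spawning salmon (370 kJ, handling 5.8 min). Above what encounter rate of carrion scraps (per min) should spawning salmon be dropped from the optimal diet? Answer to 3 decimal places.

Drop spawning salmon once their profitability E₂/h₂ falls below the rate achievable on carrion scraps alone: E₂/h₂ = λE₁/(1 + λh₁).
Solve for λ: λE₁h₂ = E₂(1 + λh₁) → λ(E₁h₂ − E₂h₁) = E₂ → λ = E₂/(E₁h₂ − E₂h₁).
λ = 370/(2400×5.8 − 370×4.5) = 370/1.226e+04 = 0.03019 per min.

0.030 per min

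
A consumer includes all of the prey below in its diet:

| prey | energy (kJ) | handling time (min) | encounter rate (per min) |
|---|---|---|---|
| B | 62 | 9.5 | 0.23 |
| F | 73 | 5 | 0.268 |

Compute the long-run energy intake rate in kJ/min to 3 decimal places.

R = (0.23×62 + 0.268×73) / (1 + 0.23×9.5 + 0.268×5) = 33.82/4.525 = 7.475 kJ/min.

7.475 kJ/min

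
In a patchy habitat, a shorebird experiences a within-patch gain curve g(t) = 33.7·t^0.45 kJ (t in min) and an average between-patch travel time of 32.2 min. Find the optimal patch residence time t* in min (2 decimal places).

26.35 min

Optimal t* satisfies g'(t*) = g(t*)/(T + t*).
g'(t) = 0.45·33.7·t^-0.55. Setting 0.45·33.7·t^-0.55 = 33.7·t^0.45/(32.2+t) gives 0.45(32.2+t) = t, so 0.55·t = 0.45×32.2.
t* = 0.45×32.2/0.55 = 26.35 min.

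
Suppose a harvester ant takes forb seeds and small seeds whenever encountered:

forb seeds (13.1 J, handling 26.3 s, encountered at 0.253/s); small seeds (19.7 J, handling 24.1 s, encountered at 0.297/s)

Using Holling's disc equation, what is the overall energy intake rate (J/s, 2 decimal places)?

0.62 J/s

Energy encountered per unit search time: 0.253×13.1 + 0.297×19.7 = 9.165 J/s.
Handling time per unit search time: 0.253×26.3 + 0.297×24.1 = 13.81.
Rate = 9.165/(1 + 13.81) = 0.6188 J/s.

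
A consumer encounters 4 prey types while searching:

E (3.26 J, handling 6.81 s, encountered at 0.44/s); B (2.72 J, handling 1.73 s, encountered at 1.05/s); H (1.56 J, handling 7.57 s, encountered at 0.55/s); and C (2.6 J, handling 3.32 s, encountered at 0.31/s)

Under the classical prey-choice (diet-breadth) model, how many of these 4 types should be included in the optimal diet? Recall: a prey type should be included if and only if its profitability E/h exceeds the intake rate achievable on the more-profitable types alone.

1

E/h in descending order: B 1.57, C 0.783, E 0.479, H 0.206 J/s. The optimal diet is the largest prefix of this list for which every included type satisfies E_i/h_i > R on the types above it.
Rate on top 1: 1.014. C: 0.783 < 1.014 → exclude; stop.
Optimal diet: B — 1 of 4 types.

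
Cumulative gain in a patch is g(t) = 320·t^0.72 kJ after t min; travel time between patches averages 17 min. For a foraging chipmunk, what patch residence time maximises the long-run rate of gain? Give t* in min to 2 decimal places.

Maximise g(t)/(T+t): set derivative to zero → g'(t)(T+t) = g(t).
g'(t) = 0.72·320·t^-0.28. Setting 0.72·320·t^-0.28 = 320·t^0.72/(17+t) gives 0.72(17+t) = t, so 0.28·t = 0.72×17.
t* = 0.72×17/0.28 = 43.71 min.

43.71 min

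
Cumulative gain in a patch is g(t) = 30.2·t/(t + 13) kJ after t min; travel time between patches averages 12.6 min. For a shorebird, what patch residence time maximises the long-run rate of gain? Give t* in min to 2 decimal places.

12.80 min

Optimal t* satisfies g'(t*) = g(t*)/(T + t*).
g'(t) = 30.2·13/(t + 13)². Setting 30.2·13/(t+13)² = 30.2t/[(t+13)(12.6+t)] gives 13(12.6+t) = t(t+13), so t² = 13×12.6 = 163.8.
t* = √163.8 = 12.8 min.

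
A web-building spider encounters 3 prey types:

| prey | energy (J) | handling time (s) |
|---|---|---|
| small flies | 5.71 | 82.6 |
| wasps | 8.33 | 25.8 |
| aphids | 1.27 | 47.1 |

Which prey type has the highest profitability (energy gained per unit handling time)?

wasps

Profitability E/h (J/s): small flies = 5.71/82.6 = 0.0691, wasps = 8.33/25.8 = 0.323, aphids = 1.27/47.1 = 0.027.
Ranked: wasps > small flies > aphids.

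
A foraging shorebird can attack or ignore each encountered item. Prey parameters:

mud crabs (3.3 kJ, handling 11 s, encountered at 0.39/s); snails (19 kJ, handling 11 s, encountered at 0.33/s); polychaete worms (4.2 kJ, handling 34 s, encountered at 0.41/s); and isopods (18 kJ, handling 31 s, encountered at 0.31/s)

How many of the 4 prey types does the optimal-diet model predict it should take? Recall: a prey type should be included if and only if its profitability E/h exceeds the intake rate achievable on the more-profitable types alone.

1

Profitabilities (E/h, kJ/s): snails 1.73, isopods 0.581, mud crabs 0.3, polychaete worms 0.124. Add prey in this order while the next type's profitability exceeds the intake rate on those already taken.
Rate on top 1: 1.354. isopods: 0.581 < 1.354 → exclude; stop.
Optimal diet: snails — 1 of 4 types.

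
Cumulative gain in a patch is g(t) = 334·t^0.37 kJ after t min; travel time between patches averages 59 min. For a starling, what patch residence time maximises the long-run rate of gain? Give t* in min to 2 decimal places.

Maximise g(t)/(T+t): set derivative to zero → g'(t)(T+t) = g(t).
g'(t) = 0.37·334·t^-0.63. Setting 0.37·334·t^-0.63 = 334·t^0.37/(59+t) gives 0.37(59+t) = t, so 0.63·t = 0.37×59.
t* = 0.37×59/0.63 = 34.65 min.

34.65 min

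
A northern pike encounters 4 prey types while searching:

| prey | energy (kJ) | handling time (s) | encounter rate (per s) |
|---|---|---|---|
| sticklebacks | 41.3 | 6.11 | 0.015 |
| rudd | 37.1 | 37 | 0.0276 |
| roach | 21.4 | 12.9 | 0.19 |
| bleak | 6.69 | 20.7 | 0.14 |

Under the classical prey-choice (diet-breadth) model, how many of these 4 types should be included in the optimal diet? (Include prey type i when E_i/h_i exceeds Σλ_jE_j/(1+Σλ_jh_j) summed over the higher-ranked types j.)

2

E/h in descending order: sticklebacks 6.76, roach 1.66, rudd 1, bleak 0.323 kJ/s. The optimal diet is the largest prefix of this list for which every included type satisfies E_i/h_i > R on the types above it.
Rate on top 1: 0.5675. roach: 1.66 > 0.5675 → include.
Rate on top 2: 1.323. rudd: 1 < 1.323 → exclude; stop.
Optimal diet: sticklebacks, roach — 2 of 4 types.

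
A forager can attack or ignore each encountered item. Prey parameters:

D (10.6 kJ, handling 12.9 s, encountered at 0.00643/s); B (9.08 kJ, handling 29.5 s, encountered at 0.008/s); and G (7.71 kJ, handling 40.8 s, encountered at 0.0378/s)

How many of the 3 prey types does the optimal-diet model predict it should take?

E/h in descending order: D 0.822, B 0.308, G 0.189 kJ/s. The optimal diet is the largest prefix of this list for which every included type satisfies E_i/h_i > R on the types above it.
Rate on top 1: 0.06294. B: 0.308 > 0.06294 → include.
Rate on top 2: 0.1068. G: 0.189 > 0.1068 → include.
Optimal diet: D, B, G — 3 of 3 types.

3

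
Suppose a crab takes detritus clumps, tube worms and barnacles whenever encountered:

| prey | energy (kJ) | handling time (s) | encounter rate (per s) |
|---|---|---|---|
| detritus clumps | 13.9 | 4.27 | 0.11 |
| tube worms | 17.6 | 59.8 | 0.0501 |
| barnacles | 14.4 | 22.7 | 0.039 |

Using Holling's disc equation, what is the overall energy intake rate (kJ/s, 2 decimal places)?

Energy encountered per unit search time: 0.11×13.9 + 0.0501×17.6 + 0.039×14.4 = 2.972 kJ/s.
Handling time per unit search time: 0.11×4.27 + 0.0501×59.8 + 0.039×22.7 = 4.351.
Rate = 2.972/(1 + 4.351) = 0.5555 kJ/s.

0.56 kJ/s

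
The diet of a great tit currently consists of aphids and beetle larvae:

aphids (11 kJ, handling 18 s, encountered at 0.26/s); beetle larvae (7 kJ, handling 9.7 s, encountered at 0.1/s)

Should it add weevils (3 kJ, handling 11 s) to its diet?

No

Current rate: (0.26×11 + 0.1×7)/(1 + 0.26×18 + 0.1×9.7) = 0.5353 kJ/s.
weevils: E/h = 3/11 = 0.2727 kJ/s.
Since 0.2727 < R, time spent handling weevils is better spent searching.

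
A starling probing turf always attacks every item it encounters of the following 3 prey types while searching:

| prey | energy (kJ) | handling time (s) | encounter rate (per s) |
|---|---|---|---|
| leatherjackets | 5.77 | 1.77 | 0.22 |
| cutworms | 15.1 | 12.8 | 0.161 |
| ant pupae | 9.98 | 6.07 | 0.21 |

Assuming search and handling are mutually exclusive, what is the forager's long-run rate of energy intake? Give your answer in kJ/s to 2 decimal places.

Energy encountered per unit search time: 0.22×5.77 + 0.161×15.1 + 0.21×9.98 = 5.796 kJ/s.
Handling time per unit search time: 0.22×1.77 + 0.161×12.8 + 0.21×6.07 = 3.725.
Rate = 5.796/(1 + 3.725) = 1.227 kJ/s.

1.23 kJ/s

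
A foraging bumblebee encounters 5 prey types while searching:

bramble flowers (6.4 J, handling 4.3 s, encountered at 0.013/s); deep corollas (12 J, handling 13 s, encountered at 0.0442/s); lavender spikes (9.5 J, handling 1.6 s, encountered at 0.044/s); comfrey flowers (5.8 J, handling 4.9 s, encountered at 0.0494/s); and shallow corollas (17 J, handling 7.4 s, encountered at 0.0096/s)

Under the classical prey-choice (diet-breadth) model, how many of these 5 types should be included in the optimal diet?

5

E/h in descending order: lavender spikes 5.94, shallow corollas 2.3, bramble flowers 1.49, comfrey flowers 1.18, deep corollas 0.923 J/s. The optimal diet is the largest prefix of this list for which every included type satisfies E_i/h_i > R on the types above it.
Rate on top 1: 0.3905. shallow corollas: 2.3 > 0.3905 → include.
Rate on top 2: 0.5092. bramble flowers: 1.49 > 0.5092 → include.
Rate on top 3: 0.5549. comfrey flowers: 1.18 > 0.5549 → include.
Rate on top 4: 0.6606. deep corollas: 0.923 > 0.6606 → include.
Optimal diet: lavender spikes, shallow corollas, bramble flowers, comfrey flowers, deep corollas — 5 of 5 types.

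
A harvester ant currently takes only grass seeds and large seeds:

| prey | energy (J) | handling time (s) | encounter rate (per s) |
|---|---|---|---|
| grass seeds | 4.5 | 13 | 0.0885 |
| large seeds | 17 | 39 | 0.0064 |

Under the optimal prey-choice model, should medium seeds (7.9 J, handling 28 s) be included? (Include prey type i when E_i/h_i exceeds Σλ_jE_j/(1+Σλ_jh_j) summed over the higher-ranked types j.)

Yes

Intake rate on the current diet: R = (0.0885×4.5 + 0.0064×17) / (1 + 0.0885×13 + 0.0064×39) = 0.5071/2.4 = 0.2113 J/s.
medium seeds: E/h = 7.9/28 = 0.2821 J/s.
Since 0.2821 > R, including medium seeds increases the long-run rate.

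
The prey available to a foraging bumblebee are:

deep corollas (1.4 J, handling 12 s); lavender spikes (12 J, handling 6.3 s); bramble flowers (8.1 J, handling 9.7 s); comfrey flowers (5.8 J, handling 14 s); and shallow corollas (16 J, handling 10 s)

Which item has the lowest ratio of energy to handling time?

deep corollas

In descending order of E/h:
lavender spikes: 12/6.3 = 1.9 J/s
shallow corollas: 16/10 = 1.6 J/s
bramble flowers: 8.1/9.7 = 0.835 J/s
comfrey flowers: 5.8/14 = 0.414 J/s
deep corollas: 1.4/12 = 0.117 J/s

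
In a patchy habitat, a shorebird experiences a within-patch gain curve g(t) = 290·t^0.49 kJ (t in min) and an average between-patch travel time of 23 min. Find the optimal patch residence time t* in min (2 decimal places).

Optimal t* satisfies g'(t*) = g(t*)/(T + t*).
g'(t) = 0.49·290·t^-0.51. Setting 0.49·290·t^-0.51 = 290·t^0.49/(23+t) gives 0.49(23+t) = t, so 0.51·t = 0.49×23.
t* = 0.49×23/0.51 = 22.1 min.

22.10 min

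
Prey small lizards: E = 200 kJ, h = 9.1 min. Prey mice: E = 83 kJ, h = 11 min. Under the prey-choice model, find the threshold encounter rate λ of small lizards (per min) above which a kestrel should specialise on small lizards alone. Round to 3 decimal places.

0.057 per min

Drop mice once their profitability E₂/h₂ falls below the rate achievable on small lizards alone: E₂/h₂ = λE₁/(1 + λh₁).
Solve for λ: λE₁h₂ = E₂(1 + λh₁) → λ(E₁h₂ − E₂h₁) = E₂ → λ = E₂/(E₁h₂ − E₂h₁).
λ = 83/(200×11 − 83×9.1) = 83/1445 = 0.05745 per min.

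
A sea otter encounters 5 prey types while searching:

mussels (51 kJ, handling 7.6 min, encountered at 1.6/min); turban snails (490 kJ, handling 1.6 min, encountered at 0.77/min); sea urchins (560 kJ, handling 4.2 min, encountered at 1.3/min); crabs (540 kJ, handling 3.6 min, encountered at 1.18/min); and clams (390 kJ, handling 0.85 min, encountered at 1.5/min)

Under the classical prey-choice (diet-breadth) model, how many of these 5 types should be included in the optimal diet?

Rank by E/h (kJ/min): clams 459, turban snails 306, crabs 150, sea urchins 133, mussels 6.71. Include each in turn until the next type's E/h falls below the running intake rate.
Rate on top 1: 257.1. turban snails: 306 > 257.1 → include.
Rate on top 2: 274.4. crabs: 150 < 274.4 → exclude; stop.
Optimal diet: clams, turban snails — 2 of 5 types.

2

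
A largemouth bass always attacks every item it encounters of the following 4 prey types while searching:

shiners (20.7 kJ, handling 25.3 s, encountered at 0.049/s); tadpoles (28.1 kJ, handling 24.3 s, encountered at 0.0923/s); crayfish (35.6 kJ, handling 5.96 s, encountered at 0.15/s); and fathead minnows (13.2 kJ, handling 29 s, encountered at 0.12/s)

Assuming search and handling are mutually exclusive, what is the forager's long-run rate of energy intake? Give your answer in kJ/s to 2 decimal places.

1.19 kJ/s

R = Σλ_iE_i / (1 + Σλ_ih_i)
Numerator: 0.049×20.7 + 0.0923×28.1 + 0.15×35.6 + 0.12×13.2 = 10.53
Denominator: 1 + 0.049×25.3 + 0.0923×24.3 + 0.15×5.96 + 0.12×29 = 8.857
R = 10.53/8.857 = 1.189 kJ/s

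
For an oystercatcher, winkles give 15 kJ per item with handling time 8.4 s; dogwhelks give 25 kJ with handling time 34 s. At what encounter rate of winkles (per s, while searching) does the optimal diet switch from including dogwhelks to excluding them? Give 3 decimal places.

The zero-one rule: include dogwhelks iff E₂/h₂ > λE₁/(1+λh₁). Equality gives the switch point.
λE₁h₂ = E₂ + λE₂h₁ ⇒ λ = E₂/(E₁h₂ − E₂h₁) = 25/(510 − 210) = 0.08333 per s.

0.083 per s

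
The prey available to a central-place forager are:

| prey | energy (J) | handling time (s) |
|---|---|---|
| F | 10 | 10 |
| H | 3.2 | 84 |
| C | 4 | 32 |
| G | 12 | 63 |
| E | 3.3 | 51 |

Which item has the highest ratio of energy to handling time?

In descending order of E/h:
F: 10/10 = 1 J/s
G: 12/63 = 0.19 J/s
C: 4/32 = 0.125 J/s
E: 3.3/51 = 0.0647 J/s
H: 3.2/84 = 0.0381 J/s

F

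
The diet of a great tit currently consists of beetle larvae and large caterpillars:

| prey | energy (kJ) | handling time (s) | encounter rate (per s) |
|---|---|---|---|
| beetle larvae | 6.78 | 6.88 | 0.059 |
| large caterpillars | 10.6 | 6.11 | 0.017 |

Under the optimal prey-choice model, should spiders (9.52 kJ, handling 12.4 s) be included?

Yes

Intake rate on the current diet: R = (0.059×6.78 + 0.017×10.6) / (1 + 0.059×6.88 + 0.017×6.11) = 0.5802/1.51 = 0.3843 kJ/s.
spiders: E/h = 9.52/12.4 = 0.7677 kJ/s.
Since 0.7677 > R, including spiders increases the long-run rate.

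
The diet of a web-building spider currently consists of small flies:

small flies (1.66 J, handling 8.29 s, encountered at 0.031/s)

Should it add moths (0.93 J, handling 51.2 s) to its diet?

On small flies alone, R = ΣλE/(1+Σλh) = 0.05146/1.257 = 0.04094 J/s.
Profitability of moths: 0.93/51.2 = 0.01816 J/s.
0.01816 < 0.04094, so adding moths would lower the average — exclude it.

No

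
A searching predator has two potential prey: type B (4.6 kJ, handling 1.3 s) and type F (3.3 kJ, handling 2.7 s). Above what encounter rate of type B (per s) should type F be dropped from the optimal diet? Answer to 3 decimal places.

Drop type F once their profitability E₂/h₂ falls below the rate achievable on type B alone: E₂/h₂ = λE₁/(1 + λh₁).
Solve for λ: λE₁h₂ = E₂(1 + λh₁) → λ(E₁h₂ − E₂h₁) = E₂ → λ = E₂/(E₁h₂ − E₂h₁).
λ = 3.3/(4.6×2.7 − 3.3×1.3) = 3.3/8.13 = 0.4059 per s.

0.406 per s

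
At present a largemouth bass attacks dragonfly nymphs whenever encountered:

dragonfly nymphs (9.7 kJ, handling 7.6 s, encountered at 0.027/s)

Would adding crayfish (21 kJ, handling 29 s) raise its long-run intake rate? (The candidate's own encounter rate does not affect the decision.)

Yes

Intake rate on the current diet: R = (0.027×9.7) / (1 + 0.027×7.6) = 0.2619/1.205 = 0.2173 kJ/s.
Profitability of crayfish: 21/29 = 0.7241 kJ/s.
0.7241 > 0.2173, so adding crayfish raises the average — include it.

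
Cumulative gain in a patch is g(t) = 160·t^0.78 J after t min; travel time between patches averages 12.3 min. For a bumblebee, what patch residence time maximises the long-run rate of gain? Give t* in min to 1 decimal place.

43.6 min

Maximise g(t)/(T+t): set derivative to zero → g'(t)(T+t) = g(t).
g'(t) = 0.78·160·t^-0.22. Setting 0.78·160·t^-0.22 = 160·t^0.78/(12.3+t) gives 0.78(12.3+t) = t, so 0.22·t = 0.78×12.3.
t* = 0.78×12.3/0.22 = 43.61 min.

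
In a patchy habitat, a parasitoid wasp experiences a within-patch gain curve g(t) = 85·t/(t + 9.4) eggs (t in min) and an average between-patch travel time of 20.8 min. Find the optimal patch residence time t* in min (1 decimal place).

By the marginal value theorem, leave when the instantaneous gain rate g'(t) equals the habitat-wide average g(t)/(T + t).
g'(t) = 85·9.4/(t + 9.4)². Setting 85·9.4/(t+9.4)² = 85t/[(t+9.4)(20.8+t)] gives 9.4(20.8+t) = t(t+9.4), so t² = 9.4×20.8 = 195.5.
t* = √195.5 = 13.98 min.

14.0 min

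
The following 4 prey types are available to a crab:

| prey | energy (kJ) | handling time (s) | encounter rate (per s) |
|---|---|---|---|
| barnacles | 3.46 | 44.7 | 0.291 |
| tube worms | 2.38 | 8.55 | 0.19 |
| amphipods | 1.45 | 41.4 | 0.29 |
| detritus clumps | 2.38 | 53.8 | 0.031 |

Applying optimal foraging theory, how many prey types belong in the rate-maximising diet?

Profitabilities (E/h, kJ/s): tube worms 0.278, barnacles 0.0774, detritus clumps 0.0442, amphipods 0.035. Add prey in this order while the next type's profitability exceeds the intake rate on those already taken.
Rate on top 1: 0.1723. barnacles: 0.0774 < 0.1723 → exclude; stop.
Optimal diet: tube worms — 1 of 4 types.

1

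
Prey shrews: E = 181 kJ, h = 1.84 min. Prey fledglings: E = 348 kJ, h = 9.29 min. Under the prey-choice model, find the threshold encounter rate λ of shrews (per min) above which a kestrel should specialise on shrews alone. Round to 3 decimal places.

0.334 per min

The zero-one rule: include fledglings iff E₂/h₂ > λE₁/(1+λh₁). Equality gives the switch point.
λE₁h₂ = E₂ + λE₂h₁ ⇒ λ = E₂/(E₁h₂ − E₂h₁) = 348/(1681 − 640.3) = 0.3342 per min.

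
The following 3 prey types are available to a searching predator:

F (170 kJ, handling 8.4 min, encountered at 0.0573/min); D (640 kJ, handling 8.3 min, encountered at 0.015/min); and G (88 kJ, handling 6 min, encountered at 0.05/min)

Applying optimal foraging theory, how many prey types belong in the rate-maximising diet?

3

Rank by E/h (kJ/min): D 77.1, F 20.2, G 14.7. Include each in turn until the next type's E/h falls below the running intake rate.
Rate on top 1: 8.537. F: 20.2 > 8.537 → include.
Rate on top 2: 12.04. G: 14.7 > 12.04 → include.
Optimal diet: D, F, G — 3 of 3 types.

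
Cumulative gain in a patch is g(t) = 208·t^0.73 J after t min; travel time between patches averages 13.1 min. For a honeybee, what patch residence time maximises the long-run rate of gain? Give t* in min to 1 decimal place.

Maximise g(t)/(T+t): set derivative to zero → g'(t)(T+t) = g(t).
g'(t) = 0.73·208·t^-0.27. Setting 0.73·208·t^-0.27 = 208·t^0.73/(13.1+t) gives 0.73(13.1+t) = t, so 0.27·t = 0.73×13.1.
t* = 0.73×13.1/0.27 = 35.42 min.

35.4 min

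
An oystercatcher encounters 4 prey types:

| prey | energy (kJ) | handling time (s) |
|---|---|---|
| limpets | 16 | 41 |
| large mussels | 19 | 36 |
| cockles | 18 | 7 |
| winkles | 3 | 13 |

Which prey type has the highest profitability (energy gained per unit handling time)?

cockles

In descending order of E/h:
cockles: 18/7 = 2.57 kJ/s
large mussels: 19/36 = 0.528 kJ/s
limpets: 16/41 = 0.39 kJ/s
winkles: 3/13 = 0.231 kJ/s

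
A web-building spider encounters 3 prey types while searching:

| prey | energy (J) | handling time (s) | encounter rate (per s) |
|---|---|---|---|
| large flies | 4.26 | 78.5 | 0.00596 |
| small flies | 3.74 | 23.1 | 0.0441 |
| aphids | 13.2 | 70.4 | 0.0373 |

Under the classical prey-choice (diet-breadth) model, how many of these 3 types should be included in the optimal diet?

2

E/h in descending order: aphids 0.187, small flies 0.162, large flies 0.0543 J/s. The optimal diet is the largest prefix of this list for which every included type satisfies E_i/h_i > R on the types above it.
Rate on top 1: 0.1358. small flies: 0.162 > 0.1358 → include.
Rate on top 2: 0.1415. large flies: 0.0543 < 0.1415 → exclude; stop.
Optimal diet: aphids, small flies — 2 of 3 types.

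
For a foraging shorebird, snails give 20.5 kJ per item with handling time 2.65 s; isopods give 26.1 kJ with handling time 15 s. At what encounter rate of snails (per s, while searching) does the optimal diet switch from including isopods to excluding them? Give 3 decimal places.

0.110 per s

At the threshold, the rate on snails alone equals the profitability of isopods: λ·20.5/(1 + λ·2.65) = 26.1/15 = 1.74.
Rearranging, λ(20.5 − 1.74×2.65) = 1.74, so λ = 1.74/15.89 = 0.1095 per s.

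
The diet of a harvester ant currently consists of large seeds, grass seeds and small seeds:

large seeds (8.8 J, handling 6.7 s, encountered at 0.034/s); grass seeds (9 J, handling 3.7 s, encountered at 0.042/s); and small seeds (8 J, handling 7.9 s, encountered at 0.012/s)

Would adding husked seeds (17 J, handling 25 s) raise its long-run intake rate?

Yes

Current rate: (0.034×8.8 + 0.042×9 + 0.012×8)/(1 + 0.034×6.7 + 0.042×3.7 + 0.012×7.9) = 0.5231 J/s.
Profitability of husked seeds: 17/25 = 0.68 J/s.
Since 0.68 > R, including husked seeds increases the long-run rate.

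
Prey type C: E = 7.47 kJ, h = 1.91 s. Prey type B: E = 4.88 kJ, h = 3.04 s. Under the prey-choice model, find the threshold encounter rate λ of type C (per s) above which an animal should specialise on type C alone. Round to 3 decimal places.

Drop type B once their profitability E₂/h₂ falls below the rate achievable on type C alone: E₂/h₂ = λE₁/(1 + λh₁).
Solve for λ: λE₁h₂ = E₂(1 + λh₁) → λ(E₁h₂ − E₂h₁) = E₂ → λ = E₂/(E₁h₂ − E₂h₁).
λ = 4.88/(7.47×3.04 − 4.88×1.91) = 4.88/13.39 = 0.3645 per s.

0.365 per s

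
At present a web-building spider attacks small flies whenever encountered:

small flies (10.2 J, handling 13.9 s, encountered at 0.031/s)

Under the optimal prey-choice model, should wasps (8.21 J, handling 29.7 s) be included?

Intake rate on the current diet: R = (0.031×10.2) / (1 + 0.031×13.9) = 0.3162/1.431 = 0.221 J/s.
wasps: E/h = 8.21/29.7 = 0.2764 J/s.
Since 0.2764 > R, including wasps increases the long-run rate.

Yes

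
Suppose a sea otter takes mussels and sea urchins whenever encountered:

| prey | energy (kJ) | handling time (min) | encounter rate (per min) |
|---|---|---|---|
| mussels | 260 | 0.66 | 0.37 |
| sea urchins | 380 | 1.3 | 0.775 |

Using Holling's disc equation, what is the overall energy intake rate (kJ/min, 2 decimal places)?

173.51 kJ/min

R = Σλ_iE_i / (1 + Σλ_ih_i)
Numerator: 0.37×260 + 0.775×380 = 390.7
Denominator: 1 + 0.37×0.66 + 0.775×1.3 = 2.252
R = 390.7/2.252 = 173.5 kJ/min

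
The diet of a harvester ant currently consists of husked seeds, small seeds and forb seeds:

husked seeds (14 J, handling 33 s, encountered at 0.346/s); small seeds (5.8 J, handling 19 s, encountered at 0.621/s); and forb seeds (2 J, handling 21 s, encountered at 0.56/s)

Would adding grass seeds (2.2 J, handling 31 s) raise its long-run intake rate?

Intake rate on the current diet: R = (0.346×14 + 0.621×5.8 + 0.56×2) / (1 + 0.346×33 + 0.621×19 + 0.56×21) = 9.566/35.98 = 0.2659 J/s.
grass seeds: E/h = 2.2/31 = 0.07097 J/s.
Since 0.07097 < R, time spent handling grass seeds is better spent searching.

No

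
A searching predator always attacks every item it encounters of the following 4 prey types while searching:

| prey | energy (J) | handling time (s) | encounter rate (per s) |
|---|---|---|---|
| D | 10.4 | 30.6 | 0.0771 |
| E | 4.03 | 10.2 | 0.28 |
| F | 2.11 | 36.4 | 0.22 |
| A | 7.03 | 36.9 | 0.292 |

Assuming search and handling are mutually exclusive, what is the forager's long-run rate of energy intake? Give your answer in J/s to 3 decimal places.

0.178 J/s

R = Σλ_iE_i / (1 + Σλ_ih_i)
Numerator: 0.0771×10.4 + 0.28×4.03 + 0.22×2.11 + 0.292×7.03 = 4.447
Denominator: 1 + 0.0771×30.6 + 0.28×10.2 + 0.22×36.4 + 0.292×36.9 = 25
R = 4.447/25 = 0.1779 J/s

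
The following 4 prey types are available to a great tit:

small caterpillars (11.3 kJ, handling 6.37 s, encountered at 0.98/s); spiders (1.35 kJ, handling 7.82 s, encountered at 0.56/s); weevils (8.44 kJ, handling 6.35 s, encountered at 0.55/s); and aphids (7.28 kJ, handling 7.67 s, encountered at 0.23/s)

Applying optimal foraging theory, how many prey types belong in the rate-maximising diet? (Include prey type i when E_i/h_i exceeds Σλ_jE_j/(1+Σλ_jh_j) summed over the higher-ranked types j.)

Rank by E/h (kJ/s): small caterpillars 1.77, weevils 1.33, aphids 0.949, spiders 0.173. Include each in turn until the next type's E/h falls below the running intake rate.
Rate on top 1: 1.529. weevils: 1.33 < 1.529 → exclude; stop.
Optimal diet: small caterpillars — 1 of 4 types.

1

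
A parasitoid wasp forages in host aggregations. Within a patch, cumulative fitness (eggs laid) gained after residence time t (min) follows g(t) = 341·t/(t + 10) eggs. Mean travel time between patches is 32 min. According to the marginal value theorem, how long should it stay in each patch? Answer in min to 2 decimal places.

17.89 min

Maximise g(t)/(T+t): set derivative to zero → g'(t)(T+t) = g(t).
g'(t) = 341·10/(t + 10)². Setting 341·10/(t+10)² = 341t/[(t+10)(32+t)] gives 10(32+t) = t(t+10), so t² = 10×32 = 320.
t* = √320 = 17.89 min.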